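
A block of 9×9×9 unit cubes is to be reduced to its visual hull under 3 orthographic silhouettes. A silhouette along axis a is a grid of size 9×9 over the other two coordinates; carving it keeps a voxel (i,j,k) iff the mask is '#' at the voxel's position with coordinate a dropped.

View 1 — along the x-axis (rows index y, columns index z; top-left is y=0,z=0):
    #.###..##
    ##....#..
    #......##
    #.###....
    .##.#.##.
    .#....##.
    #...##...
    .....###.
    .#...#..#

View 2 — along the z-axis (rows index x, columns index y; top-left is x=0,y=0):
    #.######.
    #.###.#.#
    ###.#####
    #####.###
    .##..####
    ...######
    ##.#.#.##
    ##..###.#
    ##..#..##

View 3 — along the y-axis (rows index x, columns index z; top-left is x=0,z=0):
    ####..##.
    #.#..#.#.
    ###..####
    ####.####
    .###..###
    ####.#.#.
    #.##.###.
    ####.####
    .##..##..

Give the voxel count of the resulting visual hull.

initial block: 9^3 = 729
[1] x-view keeps 33 columns → grid now 297
[2] z-view keeps 58 columns → grid now 214
[3] y-view keeps 55 columns → grid now 152

voxel count = 152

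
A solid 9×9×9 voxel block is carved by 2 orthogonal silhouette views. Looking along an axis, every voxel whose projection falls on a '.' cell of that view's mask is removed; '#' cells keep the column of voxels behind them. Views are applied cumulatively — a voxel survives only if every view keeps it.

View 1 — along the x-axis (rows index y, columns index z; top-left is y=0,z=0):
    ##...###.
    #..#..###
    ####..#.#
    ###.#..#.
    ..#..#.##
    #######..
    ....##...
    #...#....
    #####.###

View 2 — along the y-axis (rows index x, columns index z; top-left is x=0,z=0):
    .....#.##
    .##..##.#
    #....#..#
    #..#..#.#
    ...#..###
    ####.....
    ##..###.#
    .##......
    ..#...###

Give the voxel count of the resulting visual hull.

start: 9×9×9 = 729 voxels
V1 x: intersect with YZ mask (44 set) -- 396 left
V2 y: intersect with XZ mask (35 set) -- 169 left

169 voxels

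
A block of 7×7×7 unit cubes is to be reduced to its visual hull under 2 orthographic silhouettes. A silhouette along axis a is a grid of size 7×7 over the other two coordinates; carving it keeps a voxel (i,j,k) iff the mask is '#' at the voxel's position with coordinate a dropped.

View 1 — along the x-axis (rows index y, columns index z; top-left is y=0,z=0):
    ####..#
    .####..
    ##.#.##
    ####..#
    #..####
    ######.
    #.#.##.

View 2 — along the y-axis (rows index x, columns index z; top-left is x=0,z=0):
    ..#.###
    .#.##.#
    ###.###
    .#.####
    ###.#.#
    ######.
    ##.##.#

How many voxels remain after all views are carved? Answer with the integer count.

full grid |V| = 343
step 1: project along x, AND mask (34/49) → |grid| = 238
step 2: project along y, AND mask (35/49) → |grid| = 166

166 voxels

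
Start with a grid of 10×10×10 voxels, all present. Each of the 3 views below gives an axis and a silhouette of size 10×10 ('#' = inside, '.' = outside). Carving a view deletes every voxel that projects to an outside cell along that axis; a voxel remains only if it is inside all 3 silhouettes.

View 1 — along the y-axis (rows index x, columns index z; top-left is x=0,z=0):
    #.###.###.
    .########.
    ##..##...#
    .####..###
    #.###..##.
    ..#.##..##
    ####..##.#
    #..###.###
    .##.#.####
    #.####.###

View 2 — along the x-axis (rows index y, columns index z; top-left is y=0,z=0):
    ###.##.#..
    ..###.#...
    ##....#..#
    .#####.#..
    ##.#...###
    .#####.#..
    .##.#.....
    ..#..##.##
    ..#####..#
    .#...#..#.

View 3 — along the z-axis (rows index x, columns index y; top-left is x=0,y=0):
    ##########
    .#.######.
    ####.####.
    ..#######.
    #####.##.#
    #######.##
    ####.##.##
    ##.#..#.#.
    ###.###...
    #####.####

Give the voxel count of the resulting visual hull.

start: 10×10×10 = 1000 voxels
V1 y: intersect with XZ mask (67 set) -- 670 left
V2 x: intersect with YZ mask (49 set) -- 328 left
V3 z: intersect with XY mask (77 set) -- 250 left

remaining voxels: 250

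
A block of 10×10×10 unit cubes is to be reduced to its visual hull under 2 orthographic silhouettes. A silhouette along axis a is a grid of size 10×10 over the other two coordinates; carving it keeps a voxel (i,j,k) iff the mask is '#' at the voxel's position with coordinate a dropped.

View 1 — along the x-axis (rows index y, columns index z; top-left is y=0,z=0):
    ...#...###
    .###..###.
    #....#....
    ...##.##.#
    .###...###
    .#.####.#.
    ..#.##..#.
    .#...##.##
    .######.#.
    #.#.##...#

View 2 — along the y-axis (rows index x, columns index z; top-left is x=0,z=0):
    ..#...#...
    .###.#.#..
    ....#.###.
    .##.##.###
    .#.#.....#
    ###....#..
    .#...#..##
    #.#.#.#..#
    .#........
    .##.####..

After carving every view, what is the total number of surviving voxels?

start: 10×10×10 = 1000 voxels
step 1: project along x, AND mask (50/100) → |grid| = 500
step 2: project along y, AND mask (41/100) → |grid| = 206

voxel count = 206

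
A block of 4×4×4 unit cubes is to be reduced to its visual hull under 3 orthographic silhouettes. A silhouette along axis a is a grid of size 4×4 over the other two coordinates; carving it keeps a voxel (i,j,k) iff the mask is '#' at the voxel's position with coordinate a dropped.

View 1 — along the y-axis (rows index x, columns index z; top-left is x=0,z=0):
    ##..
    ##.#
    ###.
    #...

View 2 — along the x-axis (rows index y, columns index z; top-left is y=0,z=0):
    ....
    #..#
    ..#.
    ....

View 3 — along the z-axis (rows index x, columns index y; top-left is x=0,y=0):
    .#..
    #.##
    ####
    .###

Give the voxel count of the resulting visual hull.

before carving: 64 voxels (4×4×4)
  1. axis=1 (XZ plane), |mask|=9  ⇒  voxels=36
  2. axis=0 (YZ plane), |mask|=3  ⇒  voxels=6
  3. axis=2 (XY plane), |mask|=11  ⇒  voxels=4

voxel count = 4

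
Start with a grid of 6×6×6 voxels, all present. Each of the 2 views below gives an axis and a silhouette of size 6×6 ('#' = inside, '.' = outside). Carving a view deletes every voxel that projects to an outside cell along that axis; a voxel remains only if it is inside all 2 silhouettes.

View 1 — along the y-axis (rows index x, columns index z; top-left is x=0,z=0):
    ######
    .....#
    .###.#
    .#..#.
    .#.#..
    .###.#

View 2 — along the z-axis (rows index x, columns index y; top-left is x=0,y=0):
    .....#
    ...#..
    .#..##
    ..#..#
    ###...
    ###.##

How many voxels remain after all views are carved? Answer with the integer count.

full grid |V| = 216
V1 y: intersect with XZ mask (19 set) -- 114 left
V2 z: intersect with XY mask (15 set) -- 49 left

voxel count = 49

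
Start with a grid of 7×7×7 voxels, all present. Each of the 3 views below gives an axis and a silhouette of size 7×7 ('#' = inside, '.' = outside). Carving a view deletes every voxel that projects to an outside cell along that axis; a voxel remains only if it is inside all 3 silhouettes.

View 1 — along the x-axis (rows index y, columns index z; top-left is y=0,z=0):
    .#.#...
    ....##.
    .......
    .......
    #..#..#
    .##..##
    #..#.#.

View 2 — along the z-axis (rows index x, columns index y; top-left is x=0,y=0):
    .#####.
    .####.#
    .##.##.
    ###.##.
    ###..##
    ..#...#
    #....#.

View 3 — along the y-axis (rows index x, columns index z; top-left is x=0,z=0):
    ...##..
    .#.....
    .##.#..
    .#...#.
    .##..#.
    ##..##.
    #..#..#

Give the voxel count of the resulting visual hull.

remaining voxels: 19

before carving: 343 voxels (7×7×7)
after view 1 [x-axis, 14 of 49 cells solid] → remaining = 98
after view 2 [z-axis, 28 of 49 cells solid] → remaining = 57
after view 3 [y-axis, 18 of 49 cells solid] → remaining = 19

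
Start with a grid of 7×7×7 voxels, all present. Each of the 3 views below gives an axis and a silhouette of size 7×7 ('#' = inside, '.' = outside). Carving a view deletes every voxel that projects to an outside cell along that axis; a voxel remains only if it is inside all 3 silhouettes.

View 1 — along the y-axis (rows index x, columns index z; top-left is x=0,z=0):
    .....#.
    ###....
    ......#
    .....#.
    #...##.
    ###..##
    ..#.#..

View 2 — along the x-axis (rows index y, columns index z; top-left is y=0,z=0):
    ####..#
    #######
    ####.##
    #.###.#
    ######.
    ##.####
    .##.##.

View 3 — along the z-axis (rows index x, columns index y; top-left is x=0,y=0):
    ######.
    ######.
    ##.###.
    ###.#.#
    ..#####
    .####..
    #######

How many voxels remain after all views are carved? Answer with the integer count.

remaining voxels: 68

full grid |V| = 343
carve view 1 (along y, XZ-mask fill 16/49): 112 voxels remain
carve view 2 (along x, YZ-mask fill 39/49): 88 voxels remain
carve view 3 (along z, XY-mask fill 38/49): 68 voxels remain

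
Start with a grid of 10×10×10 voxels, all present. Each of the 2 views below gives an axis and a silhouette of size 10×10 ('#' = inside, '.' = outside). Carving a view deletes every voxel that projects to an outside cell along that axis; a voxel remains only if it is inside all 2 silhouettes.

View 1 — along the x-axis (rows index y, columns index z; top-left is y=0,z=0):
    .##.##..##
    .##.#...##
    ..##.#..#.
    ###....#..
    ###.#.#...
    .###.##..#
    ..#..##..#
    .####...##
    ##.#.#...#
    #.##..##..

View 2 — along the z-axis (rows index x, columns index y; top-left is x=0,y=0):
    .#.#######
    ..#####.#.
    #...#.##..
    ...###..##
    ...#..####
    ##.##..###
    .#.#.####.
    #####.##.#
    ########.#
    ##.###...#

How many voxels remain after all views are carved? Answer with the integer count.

initial block: 10^3 = 1000
after view 1 [x-axis, 50 of 100 cells solid] → remaining = 500
after view 2 [z-axis, 64 of 100 cells solid] → remaining = 319

remaining voxels: 319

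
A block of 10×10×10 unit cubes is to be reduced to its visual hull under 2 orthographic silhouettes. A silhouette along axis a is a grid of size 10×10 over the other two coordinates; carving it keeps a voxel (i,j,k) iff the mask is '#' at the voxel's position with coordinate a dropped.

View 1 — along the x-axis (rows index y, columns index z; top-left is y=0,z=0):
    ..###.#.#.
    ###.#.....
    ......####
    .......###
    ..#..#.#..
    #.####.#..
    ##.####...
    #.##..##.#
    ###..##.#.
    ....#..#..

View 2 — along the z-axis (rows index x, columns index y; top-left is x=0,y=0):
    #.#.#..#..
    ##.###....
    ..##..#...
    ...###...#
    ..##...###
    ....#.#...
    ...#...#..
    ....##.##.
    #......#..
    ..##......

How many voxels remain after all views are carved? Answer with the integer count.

|visual hull| = 144

initial block: 10^3 = 1000
V1 x: intersect with YZ mask (45 set) -- 450 left
V2 z: intersect with XY mask (33 set) -- 144 left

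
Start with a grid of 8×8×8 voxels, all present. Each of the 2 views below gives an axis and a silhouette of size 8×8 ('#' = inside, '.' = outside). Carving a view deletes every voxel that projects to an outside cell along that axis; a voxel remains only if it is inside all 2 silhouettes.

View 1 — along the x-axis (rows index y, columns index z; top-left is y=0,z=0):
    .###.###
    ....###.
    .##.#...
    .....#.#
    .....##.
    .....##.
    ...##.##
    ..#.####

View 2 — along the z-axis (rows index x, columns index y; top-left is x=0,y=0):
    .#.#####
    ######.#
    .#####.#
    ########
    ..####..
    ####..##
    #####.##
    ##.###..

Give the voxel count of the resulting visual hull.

start: 8×8×8 = 512 voxels
step 1: project along x, AND mask (27/64) → |grid| = 216
step 2: project along z, AND mask (49/64) → |grid| = 157

|visual hull| = 157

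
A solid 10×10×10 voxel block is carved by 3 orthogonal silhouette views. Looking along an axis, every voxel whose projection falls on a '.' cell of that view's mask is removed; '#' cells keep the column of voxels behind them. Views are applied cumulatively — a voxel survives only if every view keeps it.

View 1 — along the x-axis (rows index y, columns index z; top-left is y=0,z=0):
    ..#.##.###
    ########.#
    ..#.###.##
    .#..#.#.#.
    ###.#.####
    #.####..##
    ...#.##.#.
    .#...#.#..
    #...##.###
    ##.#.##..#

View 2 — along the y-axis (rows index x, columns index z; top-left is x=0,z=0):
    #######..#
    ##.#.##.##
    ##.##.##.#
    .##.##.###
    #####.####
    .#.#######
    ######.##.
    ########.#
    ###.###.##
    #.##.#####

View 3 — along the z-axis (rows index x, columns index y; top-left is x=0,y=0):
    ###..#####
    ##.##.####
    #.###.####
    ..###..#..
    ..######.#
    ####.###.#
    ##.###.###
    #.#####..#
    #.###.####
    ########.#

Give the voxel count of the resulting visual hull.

initial block: 10^3 = 1000
carve view 1 (along x, YZ-mask fill 59/100): 590 voxels remain
carve view 2 (along y, XZ-mask fill 79/100): 467 voxels remain
carve view 3 (along z, XY-mask fill 75/100): 340 voxels remain

340 voxels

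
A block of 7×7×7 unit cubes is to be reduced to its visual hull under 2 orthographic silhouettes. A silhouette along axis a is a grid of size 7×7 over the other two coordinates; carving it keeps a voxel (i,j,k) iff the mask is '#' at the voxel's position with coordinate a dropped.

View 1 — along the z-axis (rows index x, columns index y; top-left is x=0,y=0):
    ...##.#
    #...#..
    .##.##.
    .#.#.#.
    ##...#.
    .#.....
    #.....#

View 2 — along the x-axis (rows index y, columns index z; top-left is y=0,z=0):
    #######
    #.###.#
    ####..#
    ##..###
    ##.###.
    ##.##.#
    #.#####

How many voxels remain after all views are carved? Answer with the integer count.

initial block: 7^3 = 343
V1 z: intersect with XY mask (18 set) -- 126 left
V2 x: intersect with YZ mask (38 set) -- 98 left

remaining voxels: 98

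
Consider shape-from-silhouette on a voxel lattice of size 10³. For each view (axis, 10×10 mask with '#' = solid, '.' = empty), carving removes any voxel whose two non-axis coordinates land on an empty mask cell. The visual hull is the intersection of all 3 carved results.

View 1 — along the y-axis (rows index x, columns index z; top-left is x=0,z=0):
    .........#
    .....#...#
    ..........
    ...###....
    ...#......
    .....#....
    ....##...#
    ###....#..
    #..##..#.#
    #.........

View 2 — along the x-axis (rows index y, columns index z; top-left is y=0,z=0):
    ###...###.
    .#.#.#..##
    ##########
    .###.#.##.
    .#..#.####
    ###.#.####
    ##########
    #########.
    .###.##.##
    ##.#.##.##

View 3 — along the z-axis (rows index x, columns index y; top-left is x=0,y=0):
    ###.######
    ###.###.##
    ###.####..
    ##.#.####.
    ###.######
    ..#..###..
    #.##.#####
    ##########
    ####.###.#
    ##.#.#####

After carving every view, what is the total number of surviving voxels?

before carving: 1000 voxels (10×10×10)
carve view 1 (along y, XZ-mask fill 21/100): 210 voxels remain
carve view 2 (along x, YZ-mask fill 74/100): 141 voxels remain
carve view 3 (along z, XY-mask fill 78/100): 118 voxels remain

remaining voxels: 118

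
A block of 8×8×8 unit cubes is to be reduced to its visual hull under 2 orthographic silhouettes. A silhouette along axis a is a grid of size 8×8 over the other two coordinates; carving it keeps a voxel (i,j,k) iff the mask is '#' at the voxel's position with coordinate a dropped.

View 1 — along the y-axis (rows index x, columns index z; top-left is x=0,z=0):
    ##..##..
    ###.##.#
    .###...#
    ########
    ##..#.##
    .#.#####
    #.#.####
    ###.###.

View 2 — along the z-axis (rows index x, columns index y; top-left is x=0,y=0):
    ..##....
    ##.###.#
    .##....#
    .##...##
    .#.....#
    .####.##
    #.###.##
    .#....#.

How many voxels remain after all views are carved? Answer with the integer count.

start: 8×8×8 = 512 voxels
  1. axis=1 (XZ plane), |mask|=45  ⇒  voxels=360
  2. axis=2 (XY plane), |mask|=31  ⇒  voxels=182

voxel count = 182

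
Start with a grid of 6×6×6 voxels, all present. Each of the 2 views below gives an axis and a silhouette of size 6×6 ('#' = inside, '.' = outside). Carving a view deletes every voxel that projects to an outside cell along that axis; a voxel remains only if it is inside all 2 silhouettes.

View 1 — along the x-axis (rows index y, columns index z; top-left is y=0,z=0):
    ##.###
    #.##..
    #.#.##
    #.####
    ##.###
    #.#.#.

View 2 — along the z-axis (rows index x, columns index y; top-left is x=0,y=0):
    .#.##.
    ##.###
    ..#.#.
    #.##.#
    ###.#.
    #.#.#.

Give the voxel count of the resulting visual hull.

before carving: 216 voxels (6×6×6)
V1 x: intersect with YZ mask (25 set) -- 150 left
V2 z: intersect with XY mask (21 set) -- 91 left

voxel count = 91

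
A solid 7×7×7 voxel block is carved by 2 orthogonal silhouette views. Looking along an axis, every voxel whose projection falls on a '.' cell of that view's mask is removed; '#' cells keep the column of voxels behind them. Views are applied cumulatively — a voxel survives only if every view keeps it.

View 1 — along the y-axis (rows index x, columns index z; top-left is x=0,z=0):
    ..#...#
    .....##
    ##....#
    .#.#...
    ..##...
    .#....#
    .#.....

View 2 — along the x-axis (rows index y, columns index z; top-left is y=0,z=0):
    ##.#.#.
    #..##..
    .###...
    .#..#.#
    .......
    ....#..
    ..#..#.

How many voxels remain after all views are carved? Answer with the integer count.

before carving: 343 voxels (7×7×7)
after view 1 [y-axis, 14 of 49 cells solid] → remaining = 98
after view 2 [x-axis, 16 of 49 cells solid] → remaining = 30

|visual hull| = 30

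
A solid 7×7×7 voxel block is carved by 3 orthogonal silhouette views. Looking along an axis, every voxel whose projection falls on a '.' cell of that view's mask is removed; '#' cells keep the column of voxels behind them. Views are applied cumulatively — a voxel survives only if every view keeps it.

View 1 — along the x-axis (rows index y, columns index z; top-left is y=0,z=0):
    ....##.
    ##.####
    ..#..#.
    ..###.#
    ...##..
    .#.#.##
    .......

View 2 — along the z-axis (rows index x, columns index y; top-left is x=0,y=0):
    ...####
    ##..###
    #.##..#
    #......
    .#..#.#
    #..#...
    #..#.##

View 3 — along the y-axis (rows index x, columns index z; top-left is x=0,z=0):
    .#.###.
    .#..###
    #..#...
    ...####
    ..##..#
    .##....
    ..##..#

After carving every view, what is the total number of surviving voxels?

before carving: 343 voxels (7×7×7)
after view 1 [x-axis, 20 of 49 cells solid] → remaining = 140
after view 2 [z-axis, 23 of 49 cells solid] → remaining = 58
after view 3 [y-axis, 22 of 49 cells solid] → remaining = 29

|visual hull| = 29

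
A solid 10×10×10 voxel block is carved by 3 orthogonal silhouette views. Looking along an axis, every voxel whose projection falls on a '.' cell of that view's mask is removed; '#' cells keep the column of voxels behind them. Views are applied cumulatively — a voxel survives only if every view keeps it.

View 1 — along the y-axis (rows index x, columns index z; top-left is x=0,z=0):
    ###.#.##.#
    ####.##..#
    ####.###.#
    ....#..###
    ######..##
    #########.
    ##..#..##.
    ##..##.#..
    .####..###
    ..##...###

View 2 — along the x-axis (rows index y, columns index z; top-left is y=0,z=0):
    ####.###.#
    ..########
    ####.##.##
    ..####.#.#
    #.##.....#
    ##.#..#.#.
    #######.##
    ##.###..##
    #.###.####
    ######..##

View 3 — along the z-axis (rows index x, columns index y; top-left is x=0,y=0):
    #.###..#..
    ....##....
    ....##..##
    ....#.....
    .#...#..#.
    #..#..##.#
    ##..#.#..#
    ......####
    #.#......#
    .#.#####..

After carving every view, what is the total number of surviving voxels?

full grid |V| = 1000
  1. axis=1 (XZ plane), |mask|=65  ⇒  voxels=650
  2. axis=0 (YZ plane), |mask|=71  ⇒  voxels=458
  3. axis=2 (XY plane), |mask|=38  ⇒  voxels=167

|visual hull| = 167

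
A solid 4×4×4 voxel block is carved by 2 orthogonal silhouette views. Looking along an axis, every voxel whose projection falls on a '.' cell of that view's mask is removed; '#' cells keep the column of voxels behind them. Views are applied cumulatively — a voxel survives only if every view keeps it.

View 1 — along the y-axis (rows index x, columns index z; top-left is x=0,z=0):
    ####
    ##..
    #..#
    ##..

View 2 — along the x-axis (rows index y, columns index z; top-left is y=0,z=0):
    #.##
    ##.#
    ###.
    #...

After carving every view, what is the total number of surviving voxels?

|visual hull| = 28

initial block: 4^3 = 64
[1] y-view keeps 10 columns → grid now 40
[2] x-view keeps 10 columns → grid now 28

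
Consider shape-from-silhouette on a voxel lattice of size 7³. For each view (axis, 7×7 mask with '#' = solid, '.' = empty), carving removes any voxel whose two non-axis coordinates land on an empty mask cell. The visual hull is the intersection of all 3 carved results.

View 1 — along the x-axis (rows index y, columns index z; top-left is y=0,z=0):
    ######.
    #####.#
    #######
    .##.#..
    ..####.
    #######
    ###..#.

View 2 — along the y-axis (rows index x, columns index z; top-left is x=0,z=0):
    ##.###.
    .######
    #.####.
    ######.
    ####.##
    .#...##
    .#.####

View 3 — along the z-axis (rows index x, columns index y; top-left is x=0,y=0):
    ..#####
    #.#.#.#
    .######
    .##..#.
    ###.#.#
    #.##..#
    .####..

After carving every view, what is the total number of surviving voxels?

before carving: 343 voxels (7×7×7)
after view 1 [x-axis, 37 of 49 cells solid] → remaining = 259
after view 2 [y-axis, 36 of 49 cells solid] → remaining = 191
after view 3 [z-axis, 31 of 49 cells solid] → remaining = 121

121 voxels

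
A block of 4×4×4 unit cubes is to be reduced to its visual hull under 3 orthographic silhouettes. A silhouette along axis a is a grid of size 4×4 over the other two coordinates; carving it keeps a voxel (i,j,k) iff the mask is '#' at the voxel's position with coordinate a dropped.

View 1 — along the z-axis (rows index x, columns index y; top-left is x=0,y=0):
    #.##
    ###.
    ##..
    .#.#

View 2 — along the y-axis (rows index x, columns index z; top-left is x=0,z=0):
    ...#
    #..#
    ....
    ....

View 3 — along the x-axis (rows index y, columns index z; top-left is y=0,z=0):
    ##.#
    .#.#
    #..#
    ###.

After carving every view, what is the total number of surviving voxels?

start: 4×4×4 = 64 voxels
V1 z: intersect with XY mask (10 set) -- 40 left
V2 y: intersect with XZ mask (3 set) -- 9 left
V3 x: intersect with YZ mask (10 set) -- 7 left

|visual hull| = 7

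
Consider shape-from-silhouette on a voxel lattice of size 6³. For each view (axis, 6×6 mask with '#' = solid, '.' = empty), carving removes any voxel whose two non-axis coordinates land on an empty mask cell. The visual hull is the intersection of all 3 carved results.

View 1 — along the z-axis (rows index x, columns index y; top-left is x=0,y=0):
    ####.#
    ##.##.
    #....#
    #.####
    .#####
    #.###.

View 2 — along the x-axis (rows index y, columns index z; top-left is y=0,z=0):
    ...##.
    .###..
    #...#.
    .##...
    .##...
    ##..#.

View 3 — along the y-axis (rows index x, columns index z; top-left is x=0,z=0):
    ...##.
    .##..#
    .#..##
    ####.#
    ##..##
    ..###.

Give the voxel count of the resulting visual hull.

voxel count = 35

initial block: 6^3 = 216
carve view 1 (along z, XY-mask fill 25/36): 150 voxels remain
carve view 2 (along x, YZ-mask fill 14/36): 57 voxels remain
carve view 3 (along y, XZ-mask fill 20/36): 35 voxels remain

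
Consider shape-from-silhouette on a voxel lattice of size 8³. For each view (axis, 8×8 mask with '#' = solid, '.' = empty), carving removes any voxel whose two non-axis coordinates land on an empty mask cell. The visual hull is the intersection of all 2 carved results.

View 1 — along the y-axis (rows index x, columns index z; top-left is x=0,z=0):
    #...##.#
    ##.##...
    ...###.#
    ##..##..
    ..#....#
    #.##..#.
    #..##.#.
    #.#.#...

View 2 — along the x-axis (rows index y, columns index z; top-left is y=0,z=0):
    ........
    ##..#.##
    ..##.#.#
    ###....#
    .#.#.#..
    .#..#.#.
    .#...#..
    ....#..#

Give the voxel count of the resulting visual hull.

remaining voxels: 79

full grid |V| = 512
V1 y: intersect with XZ mask (29 set) -- 232 left
V2 x: intersect with YZ mask (23 set) -- 79 left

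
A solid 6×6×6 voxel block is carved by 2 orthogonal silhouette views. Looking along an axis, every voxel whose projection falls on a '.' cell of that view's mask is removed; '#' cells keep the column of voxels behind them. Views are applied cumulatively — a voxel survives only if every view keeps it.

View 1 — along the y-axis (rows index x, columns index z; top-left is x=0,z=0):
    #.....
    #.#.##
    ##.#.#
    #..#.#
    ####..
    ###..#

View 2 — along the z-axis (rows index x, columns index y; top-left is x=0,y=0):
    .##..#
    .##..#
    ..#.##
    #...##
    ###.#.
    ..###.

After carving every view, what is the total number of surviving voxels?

initial block: 6^3 = 216
[1] y-view keeps 20 columns → grid now 120
[2] z-view keeps 19 columns → grid now 64

remaining voxels: 64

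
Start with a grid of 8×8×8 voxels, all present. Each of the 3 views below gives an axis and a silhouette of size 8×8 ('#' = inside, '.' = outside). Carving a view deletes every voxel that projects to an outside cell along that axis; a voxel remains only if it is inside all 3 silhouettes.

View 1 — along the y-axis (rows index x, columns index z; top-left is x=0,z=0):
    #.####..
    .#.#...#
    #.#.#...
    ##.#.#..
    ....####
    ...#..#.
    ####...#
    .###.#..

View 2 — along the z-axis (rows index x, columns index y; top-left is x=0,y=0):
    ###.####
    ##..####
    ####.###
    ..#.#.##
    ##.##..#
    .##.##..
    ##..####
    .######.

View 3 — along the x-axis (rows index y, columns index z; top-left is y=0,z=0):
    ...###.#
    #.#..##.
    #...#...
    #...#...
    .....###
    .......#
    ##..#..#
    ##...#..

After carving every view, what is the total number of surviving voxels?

voxel count = 64

initial block: 8^3 = 512
step 1: project along y, AND mask (30/64) → |grid| = 240
step 2: project along z, AND mask (45/64) → |grid| = 172
step 3: project along x, AND mask (23/64) → |grid| = 64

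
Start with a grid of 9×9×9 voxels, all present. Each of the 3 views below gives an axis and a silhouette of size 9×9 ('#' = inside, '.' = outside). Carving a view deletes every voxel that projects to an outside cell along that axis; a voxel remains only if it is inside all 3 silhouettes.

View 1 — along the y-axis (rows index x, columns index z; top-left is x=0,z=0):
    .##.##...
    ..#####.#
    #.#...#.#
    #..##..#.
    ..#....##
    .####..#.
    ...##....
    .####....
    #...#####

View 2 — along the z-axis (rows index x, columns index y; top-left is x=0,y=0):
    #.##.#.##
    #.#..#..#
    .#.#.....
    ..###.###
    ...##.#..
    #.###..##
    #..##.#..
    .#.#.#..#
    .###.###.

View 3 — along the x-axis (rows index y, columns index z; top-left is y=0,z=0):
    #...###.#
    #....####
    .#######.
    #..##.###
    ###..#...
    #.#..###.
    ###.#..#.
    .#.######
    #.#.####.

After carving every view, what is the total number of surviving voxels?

voxel count = 112

initial block: 9^3 = 729
step 1: project along y, AND mask (38/81) → |grid| = 342
step 2: project along z, AND mask (41/81) → |grid| = 179
step 3: project along x, AND mask (50/81) → |grid| = 112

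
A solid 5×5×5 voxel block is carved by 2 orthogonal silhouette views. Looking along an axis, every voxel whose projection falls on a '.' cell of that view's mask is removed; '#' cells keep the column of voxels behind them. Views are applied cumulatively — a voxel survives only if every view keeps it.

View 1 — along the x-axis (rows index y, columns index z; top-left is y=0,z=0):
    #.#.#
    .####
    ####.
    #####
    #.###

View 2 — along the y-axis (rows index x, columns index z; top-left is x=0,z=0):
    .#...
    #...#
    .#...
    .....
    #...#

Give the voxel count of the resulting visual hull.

before carving: 125 voxels (5×5×5)
after view 1 [x-axis, 20 of 25 cells solid] → remaining = 100
after view 2 [y-axis, 6 of 25 cells solid] → remaining = 22

remaining voxels: 22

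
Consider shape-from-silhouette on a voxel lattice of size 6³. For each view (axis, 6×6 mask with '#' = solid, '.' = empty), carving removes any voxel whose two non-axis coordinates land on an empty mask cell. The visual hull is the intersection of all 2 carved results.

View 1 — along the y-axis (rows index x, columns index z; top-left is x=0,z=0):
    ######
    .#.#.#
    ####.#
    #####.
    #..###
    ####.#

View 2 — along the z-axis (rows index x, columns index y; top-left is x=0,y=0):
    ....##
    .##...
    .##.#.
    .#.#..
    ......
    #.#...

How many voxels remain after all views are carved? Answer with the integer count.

voxel count = 53

start: 6×6×6 = 216 voxels
V1 y: intersect with XZ mask (28 set) -- 168 left
V2 z: intersect with XY mask (11 set) -- 53 left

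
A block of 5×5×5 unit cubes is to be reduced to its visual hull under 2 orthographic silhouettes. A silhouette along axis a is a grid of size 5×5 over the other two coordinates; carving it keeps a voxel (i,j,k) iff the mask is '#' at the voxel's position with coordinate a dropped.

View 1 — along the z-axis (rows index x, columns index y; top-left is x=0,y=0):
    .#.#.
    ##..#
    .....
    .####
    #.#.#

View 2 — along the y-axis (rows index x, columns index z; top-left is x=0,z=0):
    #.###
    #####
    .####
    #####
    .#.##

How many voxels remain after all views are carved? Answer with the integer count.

initial block: 5^3 = 125
  1. axis=2 (XY plane), |mask|=12  ⇒  voxels=60
  2. axis=1 (XZ plane), |mask|=21  ⇒  voxels=52

|visual hull| = 52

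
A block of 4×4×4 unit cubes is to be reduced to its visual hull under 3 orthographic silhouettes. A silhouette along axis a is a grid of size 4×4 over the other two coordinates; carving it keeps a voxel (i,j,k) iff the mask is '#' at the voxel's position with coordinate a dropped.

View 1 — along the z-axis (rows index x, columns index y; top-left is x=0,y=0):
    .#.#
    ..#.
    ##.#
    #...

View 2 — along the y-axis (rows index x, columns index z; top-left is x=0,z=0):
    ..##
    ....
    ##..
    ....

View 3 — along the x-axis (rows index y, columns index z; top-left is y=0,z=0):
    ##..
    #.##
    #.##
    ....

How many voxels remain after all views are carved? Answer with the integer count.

voxel count = 5

initial block: 4^3 = 64
V1 z: intersect with XY mask (7 set) -- 28 left
V2 y: intersect with XZ mask (4 set) -- 10 left
V3 x: intersect with YZ mask (8 set) -- 5 left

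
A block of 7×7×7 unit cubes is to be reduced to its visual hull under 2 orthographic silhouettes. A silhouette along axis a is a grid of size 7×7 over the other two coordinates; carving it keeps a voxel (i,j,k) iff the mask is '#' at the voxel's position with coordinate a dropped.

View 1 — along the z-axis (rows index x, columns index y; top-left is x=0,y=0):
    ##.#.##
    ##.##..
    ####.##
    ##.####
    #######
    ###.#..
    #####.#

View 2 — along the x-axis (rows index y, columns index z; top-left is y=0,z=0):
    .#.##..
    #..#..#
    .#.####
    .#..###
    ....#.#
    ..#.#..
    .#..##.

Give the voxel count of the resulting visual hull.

start: 7×7×7 = 343 voxels
carve view 1 (along z, XY-mask fill 38/49): 266 voxels remain
carve view 2 (along x, YZ-mask fill 22/49): 119 voxels remain

voxel count = 119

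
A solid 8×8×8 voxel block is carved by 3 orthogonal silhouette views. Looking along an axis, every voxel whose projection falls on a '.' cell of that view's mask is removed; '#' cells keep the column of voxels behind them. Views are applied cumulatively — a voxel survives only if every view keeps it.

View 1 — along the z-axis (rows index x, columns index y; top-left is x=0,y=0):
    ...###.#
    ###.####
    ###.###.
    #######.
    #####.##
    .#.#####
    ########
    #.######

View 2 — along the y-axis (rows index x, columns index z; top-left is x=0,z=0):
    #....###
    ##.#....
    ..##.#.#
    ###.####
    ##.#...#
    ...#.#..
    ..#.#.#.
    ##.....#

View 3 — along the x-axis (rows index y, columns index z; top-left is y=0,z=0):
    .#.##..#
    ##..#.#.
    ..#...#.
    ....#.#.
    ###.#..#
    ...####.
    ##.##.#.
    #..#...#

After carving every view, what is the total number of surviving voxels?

remaining voxels: 90

start: 8×8×8 = 512 voxels
V1 z: intersect with XY mask (52 set) -- 416 left
V2 y: intersect with XZ mask (30 set) -- 195 left
V3 x: intersect with YZ mask (29 set) -- 90 left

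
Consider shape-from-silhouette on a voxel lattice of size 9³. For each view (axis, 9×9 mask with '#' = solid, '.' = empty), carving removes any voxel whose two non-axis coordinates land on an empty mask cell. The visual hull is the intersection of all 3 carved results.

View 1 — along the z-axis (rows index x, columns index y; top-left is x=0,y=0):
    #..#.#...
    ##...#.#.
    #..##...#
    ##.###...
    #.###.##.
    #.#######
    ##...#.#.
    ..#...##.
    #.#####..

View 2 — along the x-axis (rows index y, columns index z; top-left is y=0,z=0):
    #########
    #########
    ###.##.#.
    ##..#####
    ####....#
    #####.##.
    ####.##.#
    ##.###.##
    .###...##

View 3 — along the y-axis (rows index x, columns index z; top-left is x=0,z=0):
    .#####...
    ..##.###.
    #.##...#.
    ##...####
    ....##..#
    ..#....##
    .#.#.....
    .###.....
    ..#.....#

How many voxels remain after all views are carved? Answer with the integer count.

122 voxels

before carving: 729 voxels (9×9×9)
  1. axis=2 (XY plane), |mask|=43  ⇒  voxels=387
  2. axis=0 (YZ plane), |mask|=62  ⇒  voxels=305
  3. axis=1 (XZ plane), |mask|=33  ⇒  voxels=122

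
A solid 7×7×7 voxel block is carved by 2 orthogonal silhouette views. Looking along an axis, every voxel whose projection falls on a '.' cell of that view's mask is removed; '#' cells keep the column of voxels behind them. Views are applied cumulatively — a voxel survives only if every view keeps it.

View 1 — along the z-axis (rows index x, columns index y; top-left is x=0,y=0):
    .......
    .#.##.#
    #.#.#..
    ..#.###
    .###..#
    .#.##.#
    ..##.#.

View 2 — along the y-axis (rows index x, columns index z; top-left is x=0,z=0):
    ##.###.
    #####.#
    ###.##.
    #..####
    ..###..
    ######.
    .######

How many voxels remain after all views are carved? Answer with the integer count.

start: 7×7×7 = 343 voxels
carve view 1 (along z, XY-mask fill 22/49): 154 voxels remain
carve view 2 (along y, XZ-mask fill 36/49): 113 voxels remain

voxel count = 113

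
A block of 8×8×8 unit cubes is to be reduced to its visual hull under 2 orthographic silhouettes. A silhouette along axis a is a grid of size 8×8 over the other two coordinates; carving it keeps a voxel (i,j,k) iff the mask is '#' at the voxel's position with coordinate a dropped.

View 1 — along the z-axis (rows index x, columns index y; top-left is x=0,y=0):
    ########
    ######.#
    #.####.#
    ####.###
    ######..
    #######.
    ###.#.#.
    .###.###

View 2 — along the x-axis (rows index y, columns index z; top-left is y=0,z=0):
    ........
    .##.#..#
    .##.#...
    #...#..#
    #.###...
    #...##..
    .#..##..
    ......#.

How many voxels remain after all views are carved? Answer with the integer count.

138 voxels

before carving: 512 voxels (8×8×8)
carve view 1 (along z, XY-mask fill 52/64): 416 voxels remain
carve view 2 (along x, YZ-mask fill 21/64): 138 voxels remain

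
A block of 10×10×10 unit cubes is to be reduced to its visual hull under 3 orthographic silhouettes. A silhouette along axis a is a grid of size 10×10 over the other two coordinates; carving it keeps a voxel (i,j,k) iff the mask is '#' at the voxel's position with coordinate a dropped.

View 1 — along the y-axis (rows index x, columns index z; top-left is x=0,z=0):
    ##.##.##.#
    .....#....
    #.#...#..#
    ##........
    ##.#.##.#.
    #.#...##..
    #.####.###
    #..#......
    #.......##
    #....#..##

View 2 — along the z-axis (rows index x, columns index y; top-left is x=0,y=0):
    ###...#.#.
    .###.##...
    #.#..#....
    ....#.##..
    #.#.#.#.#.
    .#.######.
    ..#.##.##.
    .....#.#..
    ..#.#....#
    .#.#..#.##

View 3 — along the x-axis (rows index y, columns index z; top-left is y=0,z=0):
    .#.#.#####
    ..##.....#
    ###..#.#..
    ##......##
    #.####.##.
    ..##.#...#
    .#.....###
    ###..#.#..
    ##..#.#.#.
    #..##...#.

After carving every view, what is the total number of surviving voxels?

full grid |V| = 1000
V1 y: intersect with XZ mask (41 set) -- 410 left
V2 z: intersect with XY mask (43 set) -- 189 left
V3 x: intersect with YZ mask (48 set) -- 98 left

remaining voxels: 98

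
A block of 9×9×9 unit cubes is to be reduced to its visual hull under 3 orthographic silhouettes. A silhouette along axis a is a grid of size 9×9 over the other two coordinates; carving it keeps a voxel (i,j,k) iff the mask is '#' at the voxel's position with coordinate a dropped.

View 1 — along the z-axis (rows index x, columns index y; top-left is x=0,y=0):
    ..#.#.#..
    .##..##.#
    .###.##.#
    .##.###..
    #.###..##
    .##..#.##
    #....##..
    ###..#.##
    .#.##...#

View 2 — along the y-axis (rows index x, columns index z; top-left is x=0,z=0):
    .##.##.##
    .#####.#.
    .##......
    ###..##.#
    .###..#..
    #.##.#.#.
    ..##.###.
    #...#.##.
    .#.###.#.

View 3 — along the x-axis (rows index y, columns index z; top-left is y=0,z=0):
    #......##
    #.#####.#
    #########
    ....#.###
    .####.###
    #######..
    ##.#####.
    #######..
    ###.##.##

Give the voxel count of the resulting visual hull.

remaining voxels: 148

start: 9×9×9 = 729 voxels
  1. axis=2 (XY plane), |mask|=43  ⇒  voxels=387
  2. axis=1 (XZ plane), |mask|=43  ⇒  voxels=198
  3. axis=0 (YZ plane), |mask|=58  ⇒  voxels=148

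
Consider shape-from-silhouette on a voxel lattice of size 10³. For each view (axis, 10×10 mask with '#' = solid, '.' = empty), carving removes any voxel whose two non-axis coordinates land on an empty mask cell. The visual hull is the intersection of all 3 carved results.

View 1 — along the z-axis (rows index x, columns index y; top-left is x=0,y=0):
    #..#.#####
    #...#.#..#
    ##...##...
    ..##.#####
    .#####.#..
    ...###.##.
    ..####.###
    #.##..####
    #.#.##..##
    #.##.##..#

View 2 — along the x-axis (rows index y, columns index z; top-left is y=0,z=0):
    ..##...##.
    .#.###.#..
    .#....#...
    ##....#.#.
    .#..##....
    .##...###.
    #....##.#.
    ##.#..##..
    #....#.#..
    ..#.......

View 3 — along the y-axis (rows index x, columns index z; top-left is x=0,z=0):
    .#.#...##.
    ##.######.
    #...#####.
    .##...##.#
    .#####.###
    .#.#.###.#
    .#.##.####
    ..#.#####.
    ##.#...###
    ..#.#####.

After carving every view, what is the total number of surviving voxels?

voxel count = 134

before carving: 1000 voxels (10×10×10)
after view 1 [z-axis, 59 of 100 cells solid] → remaining = 590
after view 2 [x-axis, 36 of 100 cells solid] → remaining = 208
after view 3 [y-axis, 62 of 100 cells solid] → remaining = 134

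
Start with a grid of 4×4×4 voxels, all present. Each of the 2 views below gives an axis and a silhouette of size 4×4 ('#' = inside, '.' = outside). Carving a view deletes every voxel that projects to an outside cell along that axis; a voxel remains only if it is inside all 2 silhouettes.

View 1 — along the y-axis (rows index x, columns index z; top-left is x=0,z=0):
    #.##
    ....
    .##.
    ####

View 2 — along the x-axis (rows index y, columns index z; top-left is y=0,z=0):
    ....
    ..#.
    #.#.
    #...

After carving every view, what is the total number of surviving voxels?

start: 4×4×4 = 64 voxels
[1] y-view keeps 9 columns → grid now 36
[2] x-view keeps 4 columns → grid now 10

|visual hull| = 10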